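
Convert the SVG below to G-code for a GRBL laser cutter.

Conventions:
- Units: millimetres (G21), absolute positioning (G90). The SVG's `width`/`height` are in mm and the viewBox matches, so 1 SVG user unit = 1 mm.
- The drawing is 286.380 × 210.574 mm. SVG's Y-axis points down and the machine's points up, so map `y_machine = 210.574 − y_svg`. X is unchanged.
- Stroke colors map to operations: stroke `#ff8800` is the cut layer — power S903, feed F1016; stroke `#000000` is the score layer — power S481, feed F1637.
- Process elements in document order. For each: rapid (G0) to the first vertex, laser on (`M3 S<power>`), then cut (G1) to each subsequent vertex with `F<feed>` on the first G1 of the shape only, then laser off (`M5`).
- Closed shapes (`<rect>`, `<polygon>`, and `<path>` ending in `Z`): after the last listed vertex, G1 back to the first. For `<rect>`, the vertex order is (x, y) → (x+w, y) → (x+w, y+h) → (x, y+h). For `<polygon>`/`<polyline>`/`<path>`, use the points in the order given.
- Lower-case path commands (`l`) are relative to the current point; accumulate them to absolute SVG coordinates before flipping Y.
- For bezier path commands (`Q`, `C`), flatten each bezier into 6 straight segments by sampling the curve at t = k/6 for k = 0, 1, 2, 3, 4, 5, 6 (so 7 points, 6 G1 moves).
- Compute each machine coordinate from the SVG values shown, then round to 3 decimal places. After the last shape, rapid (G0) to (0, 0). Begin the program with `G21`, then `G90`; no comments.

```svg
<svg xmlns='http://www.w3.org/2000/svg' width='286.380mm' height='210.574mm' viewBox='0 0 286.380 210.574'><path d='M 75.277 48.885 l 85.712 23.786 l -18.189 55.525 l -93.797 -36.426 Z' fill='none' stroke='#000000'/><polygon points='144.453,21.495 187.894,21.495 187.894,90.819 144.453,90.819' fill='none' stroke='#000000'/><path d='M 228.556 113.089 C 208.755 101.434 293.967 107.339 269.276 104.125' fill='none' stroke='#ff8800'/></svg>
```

G21
G90
G0 X75.277 Y161.689
M3 S481
G1 X160.989 Y137.903 F1637
G1 X142.800 Y82.378
G1 X49.003 Y118.804
G1 X75.277 Y161.689
M5
G0 X144.453 Y189.079
M3 S481
G1 X187.894 Y189.079 F1637
G1 X187.894 Y119.755
G1 X144.453 Y119.755
G1 X144.453 Y189.079
M5
G0 X228.556 Y97.485
M3 S903
G1 X226.412 Y101.973 F1016
G1 X235.799 Y104.275
G1 X250.750 Y105.132
G1 X265.293 Y105.287
G1 X273.458 Y105.478
G1 X269.276 Y106.449
M5
G0 X0.000 Y0.000

viewBox `0 0 286.380 210.574` with mm width/height → 1 unit = 1 mm. Flip: y_m = 210.574 − y_svg.

**Shape 1** — `<path>` closed polygon, stroke `#000000` → score (S481, F1637). Machine vertices: (75.277,161.689) → (160.989,137.903) → (142.800,82.378) → (49.003,118.804) → (75.277,161.689). Closed: final G1 returns to the first vertex.

**Shape 2** — `<polygon>` rectangle, stroke `#000000` → score (S481, F1637). Machine vertices: (144.453,189.079) → (187.894,189.079) → (187.894,119.755) → (144.453,119.755) → (144.453,189.079). Closed: final G1 returns to the first vertex.

**Shape 3** — `<path>` cubic bezier, stroke `#ff8800` → cut (S903, F1016). Control points (SVG): P0=(228.556,113.089), P1=(208.755,101.434), P2=(293.967,107.339), P3=(269.276,104.125); sampled at t=k/6. Machine vertices: (228.556,97.485) → (226.412,101.973) → (235.799,104.275) → (250.750,105.132) → (265.293,105.287) → (273.458,105.478) → (269.276,106.449). Open path.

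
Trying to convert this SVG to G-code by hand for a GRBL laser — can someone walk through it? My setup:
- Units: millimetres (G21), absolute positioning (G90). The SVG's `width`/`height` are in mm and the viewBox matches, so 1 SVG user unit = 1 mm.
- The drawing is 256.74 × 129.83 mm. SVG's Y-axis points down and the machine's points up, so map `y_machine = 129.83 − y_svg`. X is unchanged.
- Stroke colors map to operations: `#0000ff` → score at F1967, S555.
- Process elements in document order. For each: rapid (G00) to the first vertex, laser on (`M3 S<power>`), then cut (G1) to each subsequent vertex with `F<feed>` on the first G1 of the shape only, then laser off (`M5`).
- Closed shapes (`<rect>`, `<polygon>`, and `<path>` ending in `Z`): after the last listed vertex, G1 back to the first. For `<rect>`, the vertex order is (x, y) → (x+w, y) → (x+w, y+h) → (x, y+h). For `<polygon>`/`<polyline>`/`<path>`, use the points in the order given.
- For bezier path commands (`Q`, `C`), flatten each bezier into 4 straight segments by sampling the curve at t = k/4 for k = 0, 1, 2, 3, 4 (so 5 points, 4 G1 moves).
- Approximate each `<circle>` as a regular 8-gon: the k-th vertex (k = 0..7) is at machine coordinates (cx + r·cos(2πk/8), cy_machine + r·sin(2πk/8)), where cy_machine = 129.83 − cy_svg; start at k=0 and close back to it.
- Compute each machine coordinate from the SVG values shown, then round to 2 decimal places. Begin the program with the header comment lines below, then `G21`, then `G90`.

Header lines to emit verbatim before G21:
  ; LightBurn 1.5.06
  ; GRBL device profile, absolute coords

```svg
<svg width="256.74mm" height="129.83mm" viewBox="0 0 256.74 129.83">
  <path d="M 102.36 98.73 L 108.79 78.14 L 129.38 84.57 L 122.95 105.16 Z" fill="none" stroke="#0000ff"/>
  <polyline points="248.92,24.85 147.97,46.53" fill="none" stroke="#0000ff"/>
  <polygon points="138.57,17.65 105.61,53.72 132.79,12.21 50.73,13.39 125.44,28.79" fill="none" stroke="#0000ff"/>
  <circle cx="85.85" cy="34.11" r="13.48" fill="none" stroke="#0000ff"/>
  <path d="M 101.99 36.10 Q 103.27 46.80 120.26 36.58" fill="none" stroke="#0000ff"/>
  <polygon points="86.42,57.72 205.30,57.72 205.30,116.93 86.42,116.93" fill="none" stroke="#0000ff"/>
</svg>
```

; LightBurn 1.5.06
; GRBL device profile, absolute coords
G21
G90
G00 X102.36 Y31.10
M3 S555
G1 X108.79 Y51.69 F1967
G1 X129.38 Y45.26
G1 X122.95 Y24.67
G1 X102.36 Y31.10
M5
G00 X248.92 Y104.98
M3 S555
G1 X147.97 Y83.30 F1967
M5
G00 X138.57 Y112.18
M3 S555
G1 X105.61 Y76.11 F1967
G1 X132.79 Y117.62
G1 X50.73 Y116.44
G1 X125.44 Y101.04
G1 X138.57 Y112.18
M5
G00 X99.33 Y95.72
M3 S555
G1 X95.38 Y105.25 F1967
G1 X85.85 Y109.20
G1 X76.32 Y105.25
G1 X72.37 Y95.72
G1 X76.32 Y86.19
G1 X85.85 Y82.24
G1 X95.38 Y86.19
G1 X99.33 Y95.72
M5
G00 X101.99 Y93.73
M3 S555
G1 X103.61 Y89.69 F1967
G1 X107.20 Y88.26
G1 X112.75 Y89.45
G1 X120.26 Y93.25
M5
G00 X86.42 Y72.11
M3 S555
G1 X205.30 Y72.11 F1967
G1 X205.30 Y12.90
G1 X86.42 Y12.90
G1 X86.42 Y72.11
M5

Since the viewBox matches the mm dimensions, user units are millimetres directly. The only transform is the Y-flip y_m = 129.83 − y_svg.

Shape 1 is a regular polygon drawn with `<path>`. Its stroke #0000ff means score at S555, F1967. After flipping Y the toolpath is (102.36,31.10) → (108.79,51.69) → (129.38,45.26) → (122.95,24.67) → (102.36,31.10), returning to the start.

Shape 2 is a line segment drawn with `<polyline>`. Its stroke #0000ff means score at S555, F1967. After flipping Y the toolpath is (248.92,104.98) → (147.97,83.30).

Shape 3 is a closed polygon drawn with `<polygon>`. Its stroke #0000ff means score at S555, F1967. After flipping Y the toolpath is (138.57,112.18) → (105.61,76.11) → (132.79,117.62) → (50.73,116.44) → (125.44,101.04) → (138.57,112.18), returning to the start.

Shape 4 is a circle drawn with `<circle>`. Its stroke #0000ff means score at S555, F1967. After flipping Y the toolpath is (99.33,95.72) → (95.38,105.25) → (85.85,109.20) → (76.32,105.25) → (72.37,95.72) → (76.32,86.19) → (85.85,82.24) → (95.38,86.19) → (99.33,95.72), returning to the start.

Shape 5 is a quadratic bezier drawn with `<path>`. Its stroke #0000ff means score at S555, F1967. After flipping Y the toolpath is (101.99,93.73) → (103.61,89.69) → (107.20,88.26) → (112.75,89.45) → (120.26,93.25).

Shape 6 is a rectangle drawn with `<polygon>`. Its stroke #0000ff means score at S555, F1967. After flipping Y the toolpath is (86.42,72.11) → (205.30,72.11) → (205.30,12.90) → (86.42,12.90) → (86.42,72.11), returning to the start.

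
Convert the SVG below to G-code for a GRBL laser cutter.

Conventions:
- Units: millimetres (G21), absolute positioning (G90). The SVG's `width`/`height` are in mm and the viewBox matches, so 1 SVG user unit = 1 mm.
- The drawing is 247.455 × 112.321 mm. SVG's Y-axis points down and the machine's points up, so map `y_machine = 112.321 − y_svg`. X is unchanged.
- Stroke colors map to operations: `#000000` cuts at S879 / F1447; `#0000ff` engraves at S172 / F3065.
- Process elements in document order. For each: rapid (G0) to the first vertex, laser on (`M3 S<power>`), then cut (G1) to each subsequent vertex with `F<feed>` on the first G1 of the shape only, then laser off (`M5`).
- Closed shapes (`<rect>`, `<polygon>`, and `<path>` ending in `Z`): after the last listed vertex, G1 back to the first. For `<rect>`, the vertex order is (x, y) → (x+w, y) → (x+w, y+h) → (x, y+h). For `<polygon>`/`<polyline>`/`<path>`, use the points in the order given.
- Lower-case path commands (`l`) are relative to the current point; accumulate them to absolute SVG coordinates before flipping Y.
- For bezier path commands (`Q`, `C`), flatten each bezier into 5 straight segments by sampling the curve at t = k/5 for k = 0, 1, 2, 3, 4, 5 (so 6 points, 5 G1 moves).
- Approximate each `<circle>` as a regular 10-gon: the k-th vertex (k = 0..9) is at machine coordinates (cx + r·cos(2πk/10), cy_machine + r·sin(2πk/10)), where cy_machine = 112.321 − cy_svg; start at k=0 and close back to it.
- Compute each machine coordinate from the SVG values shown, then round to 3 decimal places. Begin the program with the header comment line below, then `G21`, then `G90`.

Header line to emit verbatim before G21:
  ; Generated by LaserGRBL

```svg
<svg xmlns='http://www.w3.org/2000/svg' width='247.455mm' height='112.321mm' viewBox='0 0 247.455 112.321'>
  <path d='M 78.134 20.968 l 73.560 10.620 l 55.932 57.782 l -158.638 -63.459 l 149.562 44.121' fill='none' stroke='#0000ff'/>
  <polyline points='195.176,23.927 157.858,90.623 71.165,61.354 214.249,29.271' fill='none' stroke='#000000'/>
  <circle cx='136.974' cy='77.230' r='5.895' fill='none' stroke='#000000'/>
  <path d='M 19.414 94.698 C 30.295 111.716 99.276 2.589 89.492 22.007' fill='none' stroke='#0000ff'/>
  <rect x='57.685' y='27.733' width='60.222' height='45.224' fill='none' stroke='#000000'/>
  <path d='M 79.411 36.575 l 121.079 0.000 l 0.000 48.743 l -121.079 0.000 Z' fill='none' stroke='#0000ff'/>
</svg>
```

viewBox `0 0 247.455 112.321` with mm width/height → 1 unit = 1 mm. Flip: y_m = 112.321 − y_svg.

**Shape 1** — `<path>` open polyline, stroke `#0000ff` → engrave (S172, F3065). Machine vertices: (78.134,91.353) → (151.694,80.733) → (207.626,22.951) → (48.988,86.410) → (198.550,42.289). Open path.

**Shape 2** — `<polyline>` open polyline, stroke `#000000` → cut (S879, F1447). Machine vertices: (195.176,88.394) → (157.858,21.698) → (71.165,50.967) → (214.249,83.050). Open path.

**Shape 3** — `<circle>` circle, stroke `#000000` → cut (S879, F1447). Machine vertices: (142.869,35.091) → (141.743,38.556) → (138.796,40.697) → (135.152,40.697) → (132.205,38.556) → (131.079,35.091) → (132.205,31.626) → (135.152,29.485) → (138.796,29.485) → (141.743,31.626) → (142.869,35.091). Closed: final G1 returns to the first vertex.

**Shape 4** — `<path>` cubic bezier, stroke `#0000ff` → engrave (S172, F3065). Control points (SVG): P0=(19.414,94.698), P1=(30.295,111.716), P2=(99.276,2.589), P3=(89.492,22.007); sampled at t=k/5. Machine vertices: (19.414,17.623) → (31.820,20.512) → (51.600,41.451) → (72.185,68.214) → (87.006,88.577) → (89.492,90.314). Open path.

**Shape 5** — `<rect>` rectangle, stroke `#000000` → cut (S879, F1447). Machine vertices: (57.685,84.588) → (117.907,84.588) → (117.907,39.364) → (57.685,39.364) → (57.685,84.588). Closed: final G1 returns to the first vertex.

**Shape 6** — `<path>` rectangle, stroke `#0000ff` → engrave (S172, F3065). Machine vertices: (79.411,75.746) → (200.490,75.746) → (200.490,27.003) → (79.411,27.003) → (79.411,75.746). Closed: final G1 returns to the first vertex.

; Generated by LaserGRBL
G21
G90
G0 X78.134 Y91.353
M3 S172
G1 X151.694 Y80.733 F3065
G1 X207.626 Y22.951
G1 X48.988 Y86.410
G1 X198.550 Y42.289
M5
G0 X195.176 Y88.394
M3 S879
G1 X157.858 Y21.698 F1447
G1 X71.165 Y50.967
G1 X214.249 Y83.050
M5
G0 X142.869 Y35.091
M3 S879
G1 X141.743 Y38.556 F1447
G1 X138.796 Y40.697
G1 X135.152 Y40.697
G1 X132.205 Y38.556
G1 X131.079 Y35.091
G1 X132.205 Y31.626
G1 X135.152 Y29.485
G1 X138.796 Y29.485
G1 X141.743 Y31.626
G1 X142.869 Y35.091
M5
G0 X19.414 Y17.623
M3 S172
G1 X31.820 Y20.512 F3065
G1 X51.600 Y41.451
G1 X72.185 Y68.214
G1 X87.006 Y88.577
G1 X89.492 Y90.314
M5
G0 X57.685 Y84.588
M3 S879
G1 X117.907 Y84.588 F1447
G1 X117.907 Y39.364
G1 X57.685 Y39.364
G1 X57.685 Y84.588
M5
G0 X79.411 Y75.746
M3 S172
G1 X200.490 Y75.746 F3065
G1 X200.490 Y27.003
G1 X79.411 Y27.003
G1 X79.411 Y75.746
M5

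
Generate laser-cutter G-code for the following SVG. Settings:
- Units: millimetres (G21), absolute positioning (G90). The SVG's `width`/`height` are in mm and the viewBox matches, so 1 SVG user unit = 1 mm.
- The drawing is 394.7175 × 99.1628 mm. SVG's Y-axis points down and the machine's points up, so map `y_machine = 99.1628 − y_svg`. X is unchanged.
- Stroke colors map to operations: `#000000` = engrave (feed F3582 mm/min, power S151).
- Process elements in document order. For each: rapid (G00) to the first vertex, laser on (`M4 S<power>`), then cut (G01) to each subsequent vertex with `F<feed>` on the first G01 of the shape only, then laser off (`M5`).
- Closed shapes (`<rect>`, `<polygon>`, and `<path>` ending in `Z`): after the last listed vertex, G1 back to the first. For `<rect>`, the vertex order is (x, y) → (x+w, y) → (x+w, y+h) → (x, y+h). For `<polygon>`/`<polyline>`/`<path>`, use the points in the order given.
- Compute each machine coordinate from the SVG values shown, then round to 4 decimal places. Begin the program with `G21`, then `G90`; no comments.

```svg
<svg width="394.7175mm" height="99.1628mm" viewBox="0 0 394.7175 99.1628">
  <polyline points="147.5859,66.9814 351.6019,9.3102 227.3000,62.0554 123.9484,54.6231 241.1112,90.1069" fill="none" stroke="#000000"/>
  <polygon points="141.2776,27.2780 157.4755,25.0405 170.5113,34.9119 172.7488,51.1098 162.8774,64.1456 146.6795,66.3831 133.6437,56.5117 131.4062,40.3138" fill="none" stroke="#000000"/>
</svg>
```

1 u = 1 mm; y_m = 99.1628 − y.

[1] `<polyline>` open polyline, #000000→engrave S151 F3582: (147.5859,32.1814) → (351.6019,89.8526) → (227.3000,37.1074) → (123.9484,44.5397) → (241.1112,9.0559)

[2] `<polygon>` regular polygon, #000000→engrave S151 F3582: (141.2776,71.8848) → (157.4755,74.1223) → (170.5113,64.2509) → (172.7488,48.0530) → (162.8774,35.0172) → (146.6795,32.7797) → (133.6437,42.6511) → (131.4062,58.8490) → (141.2776,71.8848) (closed)

G21
G90
G00 X147.5859 Y32.1814
M4 S151
G01 X351.6019 Y89.8526 F3582
G01 X227.3000 Y37.1074
G01 X123.9484 Y44.5397
G01 X241.1112 Y9.0559
M5
G00 X141.2776 Y71.8848
M4 S151
G01 X157.4755 Y74.1223 F3582
G01 X170.5113 Y64.2509
G01 X172.7488 Y48.0530
G01 X162.8774 Y35.0172
G01 X146.6795 Y32.7797
G01 X133.6437 Y42.6511
G01 X131.4062 Y58.8490
G01 X141.2776 Y71.8848
M5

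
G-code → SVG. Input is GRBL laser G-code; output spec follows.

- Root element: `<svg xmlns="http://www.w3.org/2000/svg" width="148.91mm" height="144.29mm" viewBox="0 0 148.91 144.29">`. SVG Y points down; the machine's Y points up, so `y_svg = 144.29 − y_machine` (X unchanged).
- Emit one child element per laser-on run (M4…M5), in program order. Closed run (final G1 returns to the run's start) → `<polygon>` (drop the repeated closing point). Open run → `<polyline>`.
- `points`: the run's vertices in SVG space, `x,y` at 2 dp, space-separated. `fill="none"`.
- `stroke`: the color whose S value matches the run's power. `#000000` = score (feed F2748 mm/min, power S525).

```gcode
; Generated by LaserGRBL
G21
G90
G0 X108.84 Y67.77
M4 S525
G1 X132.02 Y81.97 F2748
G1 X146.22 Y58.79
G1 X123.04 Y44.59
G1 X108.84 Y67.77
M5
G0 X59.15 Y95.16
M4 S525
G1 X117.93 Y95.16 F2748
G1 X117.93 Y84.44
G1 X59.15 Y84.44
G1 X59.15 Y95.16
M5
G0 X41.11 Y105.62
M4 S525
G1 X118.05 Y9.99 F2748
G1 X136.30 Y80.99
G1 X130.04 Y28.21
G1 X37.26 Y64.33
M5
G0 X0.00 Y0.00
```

<svg xmlns="http://www.w3.org/2000/svg" width="148.91mm" height="144.29mm" viewBox="0 0 148.91 144.29">
  <polygon points="108.84,76.52 132.02,62.32 146.22,85.50 123.04,99.70" fill="none" stroke="#000000"/>
  <polygon points="59.15,49.13 117.93,49.13 117.93,59.85 59.15,59.85" fill="none" stroke="#000000"/>
  <polyline points="41.11,38.67 118.05,134.30 136.30,63.30 130.04,116.08 37.26,79.96" fill="none" stroke="#000000"/>
</svg>

y_svg = 144.29 − y_m. Every run uses S525, so all elements get stroke `#000000` (score).

[1] closed run; points: 108.84,76.52 132.02,62.32 146.22,85.50 123.04,99.70

[2] closed run; points: 59.15,49.13 117.93,49.13 117.93,59.85 59.15,59.85

[3] open run; points: 41.11,38.67 118.05,134.30 136.30,63.30 130.04,116.08 37.26,79.96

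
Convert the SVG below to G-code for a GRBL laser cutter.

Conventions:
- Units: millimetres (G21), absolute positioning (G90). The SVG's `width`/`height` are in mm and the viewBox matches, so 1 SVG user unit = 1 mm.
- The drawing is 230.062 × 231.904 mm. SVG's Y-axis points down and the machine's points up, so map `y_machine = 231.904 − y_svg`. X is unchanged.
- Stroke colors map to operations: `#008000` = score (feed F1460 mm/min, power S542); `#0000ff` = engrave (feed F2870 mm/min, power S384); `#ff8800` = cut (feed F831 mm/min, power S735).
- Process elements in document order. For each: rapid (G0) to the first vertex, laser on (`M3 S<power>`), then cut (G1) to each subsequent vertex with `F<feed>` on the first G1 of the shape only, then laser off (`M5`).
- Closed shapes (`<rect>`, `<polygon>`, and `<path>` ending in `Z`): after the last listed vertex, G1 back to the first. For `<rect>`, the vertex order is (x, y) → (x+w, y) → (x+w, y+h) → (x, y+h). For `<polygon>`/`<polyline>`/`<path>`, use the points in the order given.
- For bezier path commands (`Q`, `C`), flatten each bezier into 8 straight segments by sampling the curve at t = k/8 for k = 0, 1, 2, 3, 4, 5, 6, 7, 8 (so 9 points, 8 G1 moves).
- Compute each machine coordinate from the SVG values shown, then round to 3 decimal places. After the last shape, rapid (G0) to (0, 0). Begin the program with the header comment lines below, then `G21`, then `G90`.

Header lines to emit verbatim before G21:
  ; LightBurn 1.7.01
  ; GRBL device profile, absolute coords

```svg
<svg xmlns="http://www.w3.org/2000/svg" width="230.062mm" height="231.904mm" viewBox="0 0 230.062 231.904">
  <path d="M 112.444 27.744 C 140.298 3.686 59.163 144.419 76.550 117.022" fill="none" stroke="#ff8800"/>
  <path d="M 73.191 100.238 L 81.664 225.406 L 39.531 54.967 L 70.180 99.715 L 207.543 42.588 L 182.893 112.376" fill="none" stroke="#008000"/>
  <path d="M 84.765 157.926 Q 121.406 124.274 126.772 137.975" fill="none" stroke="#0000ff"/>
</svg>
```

; LightBurn 1.7.01
; GRBL device profile, absolute coords
G21
G90
G0 X112.444 Y204.160
M3 S735
G1 X118.186 Y206.107 F831
G1 X116.141 Y196.507
G1 X108.743 Y179.260
G1 X98.422 Y158.269
G1 X87.611 Y137.434
G1 X78.740 Y120.657
G1 X74.243 Y111.839
G1 X76.550 Y114.882
M5
G0 X73.191 Y131.666
M3 S542
G1 X81.664 Y6.498 F1460
G1 X39.531 Y176.937
G1 X70.180 Y132.189
G1 X207.543 Y189.316
G1 X182.893 Y119.528
M5
G0 X84.765 Y73.978
M3 S384
G1 X93.437 Y81.651 F2870
G1 X101.131 Y87.844
G1 X107.848 Y92.558
G1 X113.587 Y95.792
G1 X118.349 Y97.546
G1 X122.134 Y97.820
G1 X124.942 Y96.614
G1 X126.772 Y93.929
M5
G0 X0.000 Y0.000

1 u = 1 mm; y_m = 231.904 − y.

[1] `<path>` cubic bezier, #ff8800→cut S735 F831: (112.444,204.160) → (118.186,206.107) → (116.141,196.507) → (108.743,179.260) → (98.422,158.269) → (87.611,137.434) → (78.740,120.657) → (74.243,111.839) → (76.550,114.882)

[2] `<path>` open polyline, #008000→score S542 F1460: (73.191,131.666) → (81.664,6.498) → (39.531,176.937) → (70.180,132.189) → (207.543,189.316) → (182.893,119.528)

[3] `<path>` quadratic bezier, #0000ff→engrave S384 F2870: (84.765,73.978) → (93.437,81.651) → (101.131,87.844) → (107.848,92.558) → (113.587,95.792) → (118.349,97.546) → (122.134,97.820) → (124.942,96.614) → (126.772,93.929)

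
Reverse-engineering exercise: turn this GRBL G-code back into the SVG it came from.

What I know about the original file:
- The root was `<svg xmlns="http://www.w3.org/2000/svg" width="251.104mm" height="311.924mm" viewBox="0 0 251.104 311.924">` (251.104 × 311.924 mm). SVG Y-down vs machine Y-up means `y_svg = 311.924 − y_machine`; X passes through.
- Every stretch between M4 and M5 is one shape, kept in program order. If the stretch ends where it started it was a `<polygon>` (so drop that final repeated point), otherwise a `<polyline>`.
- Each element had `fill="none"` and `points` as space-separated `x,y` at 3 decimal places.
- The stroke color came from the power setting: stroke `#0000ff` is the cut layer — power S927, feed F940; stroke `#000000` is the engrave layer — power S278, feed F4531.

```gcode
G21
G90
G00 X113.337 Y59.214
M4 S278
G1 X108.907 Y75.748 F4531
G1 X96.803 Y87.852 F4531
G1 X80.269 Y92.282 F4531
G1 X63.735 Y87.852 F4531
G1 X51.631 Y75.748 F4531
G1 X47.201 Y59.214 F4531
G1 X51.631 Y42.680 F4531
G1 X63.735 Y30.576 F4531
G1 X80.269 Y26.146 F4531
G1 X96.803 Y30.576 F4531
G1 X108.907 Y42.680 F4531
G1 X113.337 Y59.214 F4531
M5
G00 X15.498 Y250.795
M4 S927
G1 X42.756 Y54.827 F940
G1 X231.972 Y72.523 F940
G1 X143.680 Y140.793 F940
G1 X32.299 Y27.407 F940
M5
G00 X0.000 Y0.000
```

Machine Y-up, SVG Y-down with viewBox height 311.924, so y_svg = 311.924 − y_machine; X carries over.

Run 1: S278 ⇒ engrave layer `#000000`. The run returns to its start, so emit a `<polygon>` with points (Y-flipped): 113.337,252.710 108.907,236.176 96.803,224.072 80.269,219.642 63.735,224.072 51.631,236.176 47.201,252.710 51.631,269.244 63.735,281.348 80.269,285.778 96.803,281.348 108.907,269.244.

Run 2: S927 ⇒ cut layer `#0000ff`. The run is open, so emit a `<polyline>` with points (Y-flipped): 15.498,61.129 42.756,257.097 231.972,239.401 143.680,171.131 32.299,284.517.

<svg xmlns="http://www.w3.org/2000/svg" width="251.104mm" height="311.924mm" viewBox="0 0 251.104 311.924">
  <polygon points="113.337,252.710 108.907,236.176 96.803,224.072 80.269,219.642 63.735,224.072 51.631,236.176 47.201,252.710 51.631,269.244 63.735,281.348 80.269,285.778 96.803,281.348 108.907,269.244" fill="none" stroke="#000000"/>
  <polyline points="15.498,61.129 42.756,257.097 231.972,239.401 143.680,171.131 32.299,284.517" fill="none" stroke="#0000ff"/>
</svg>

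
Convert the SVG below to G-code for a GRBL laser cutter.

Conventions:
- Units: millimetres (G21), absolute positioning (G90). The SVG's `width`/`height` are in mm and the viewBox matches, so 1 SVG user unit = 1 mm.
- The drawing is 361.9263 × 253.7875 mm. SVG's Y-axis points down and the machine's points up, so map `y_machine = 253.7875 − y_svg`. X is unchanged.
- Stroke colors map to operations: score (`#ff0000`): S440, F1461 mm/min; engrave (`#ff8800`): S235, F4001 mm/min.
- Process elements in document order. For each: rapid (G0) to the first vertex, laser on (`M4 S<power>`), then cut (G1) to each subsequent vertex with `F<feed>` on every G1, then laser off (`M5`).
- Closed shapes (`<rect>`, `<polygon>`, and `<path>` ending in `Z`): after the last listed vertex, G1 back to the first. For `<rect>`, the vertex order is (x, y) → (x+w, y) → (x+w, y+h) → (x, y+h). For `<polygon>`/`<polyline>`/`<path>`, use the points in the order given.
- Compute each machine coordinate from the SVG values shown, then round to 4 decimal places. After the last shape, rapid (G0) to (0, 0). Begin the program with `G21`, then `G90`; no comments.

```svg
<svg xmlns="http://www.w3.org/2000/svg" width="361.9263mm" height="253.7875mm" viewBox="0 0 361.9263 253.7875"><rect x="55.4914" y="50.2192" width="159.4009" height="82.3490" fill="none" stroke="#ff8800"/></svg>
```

G21
G90
G0 X55.4914 Y203.5683
M4 S235
G1 X214.8923 Y203.5683 F4001
G1 X214.8923 Y121.2193 F4001
G1 X55.4914 Y121.2193 F4001
G1 X55.4914 Y203.5683 F4001
M5
G0 X0.0000 Y0.0000

1 u = 1 mm; y_m = 253.7875 − y.

[1] `<rect>` rectangle, #ff8800→engrave S235 F4001: (55.4914,203.5683) → (214.8923,203.5683) → (214.8923,121.2193) → (55.4914,121.2193) → (55.4914,203.5683) (closed)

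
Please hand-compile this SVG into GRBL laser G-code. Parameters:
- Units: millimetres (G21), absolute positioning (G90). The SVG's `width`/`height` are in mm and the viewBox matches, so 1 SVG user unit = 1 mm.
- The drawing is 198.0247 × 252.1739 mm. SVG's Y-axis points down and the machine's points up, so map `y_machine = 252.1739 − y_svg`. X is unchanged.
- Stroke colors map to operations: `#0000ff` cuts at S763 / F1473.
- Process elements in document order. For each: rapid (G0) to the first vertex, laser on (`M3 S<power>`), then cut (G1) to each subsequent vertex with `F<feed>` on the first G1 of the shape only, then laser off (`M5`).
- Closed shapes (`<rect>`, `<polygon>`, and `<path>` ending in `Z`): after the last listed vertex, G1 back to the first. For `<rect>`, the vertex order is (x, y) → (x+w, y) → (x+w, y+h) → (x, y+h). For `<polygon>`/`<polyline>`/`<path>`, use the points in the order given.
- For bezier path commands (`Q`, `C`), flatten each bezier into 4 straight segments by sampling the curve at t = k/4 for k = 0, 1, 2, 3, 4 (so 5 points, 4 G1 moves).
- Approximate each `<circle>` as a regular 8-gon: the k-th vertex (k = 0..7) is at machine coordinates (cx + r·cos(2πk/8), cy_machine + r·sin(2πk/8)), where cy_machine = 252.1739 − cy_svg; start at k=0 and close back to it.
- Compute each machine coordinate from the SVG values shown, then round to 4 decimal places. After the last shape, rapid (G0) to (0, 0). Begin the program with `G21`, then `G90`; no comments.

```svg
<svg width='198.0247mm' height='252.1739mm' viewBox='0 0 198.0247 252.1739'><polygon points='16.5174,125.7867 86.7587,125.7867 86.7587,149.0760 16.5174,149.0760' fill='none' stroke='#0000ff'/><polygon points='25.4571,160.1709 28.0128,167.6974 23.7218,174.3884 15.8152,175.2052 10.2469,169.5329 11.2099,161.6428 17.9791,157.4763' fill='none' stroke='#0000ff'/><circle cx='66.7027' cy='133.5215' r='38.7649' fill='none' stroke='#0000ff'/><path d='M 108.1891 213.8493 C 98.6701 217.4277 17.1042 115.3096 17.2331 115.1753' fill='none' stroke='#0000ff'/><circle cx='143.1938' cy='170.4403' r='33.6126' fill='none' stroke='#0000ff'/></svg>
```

G21
G90
G0 X16.5174 Y126.3872
M3 S763
G1 X86.7587 Y126.3872 F1473
G1 X86.7587 Y103.0979
G1 X16.5174 Y103.0979
G1 X16.5174 Y126.3872
M5
G0 X25.4571 Y92.0030
M3 S763
G1 X28.0128 Y84.4765 F1473
G1 X23.7218 Y77.7855
G1 X15.8152 Y76.9687
G1 X10.2469 Y82.6410
G1 X11.2099 Y90.5311
G1 X17.9791 Y94.6976
G1 X25.4571 Y92.0030
M5
G0 X105.4676 Y118.6524
M3 S763
G1 X94.1136 Y146.0633 F1473
G1 X66.7027 Y157.4173
G1 X39.2918 Y146.0633
G1 X27.9378 Y118.6524
G1 X39.2918 Y91.2415
G1 X66.7027 Y79.8875
G1 X94.1136 Y91.2415
G1 X105.4676 Y118.6524
M5
G0 X108.1891 Y38.3246
M3 S763
G1 X89.9433 Y52.2139 F1473
G1 X59.0931 Y86.2693
G1 X30.0520 Y121.0209
G1 X17.2331 Y136.9986
M5
G0 X176.8064 Y81.7336
M3 S763
G1 X166.9615 Y105.5013 F1473
G1 X143.1938 Y115.3462
G1 X119.4261 Y105.5013
G1 X109.5812 Y81.7336
G1 X119.4261 Y57.9659
G1 X143.1938 Y48.1210
G1 X166.9615 Y57.9659
G1 X176.8064 Y81.7336
M5
G0 X0.0000 Y0.0000

1 u = 1 mm; y_m = 252.1739 − y.

[1] `<polygon>` rectangle, #0000ff→cut S763 F1473: (16.5174,126.3872) → (86.7587,126.3872) → (86.7587,103.0979) → (16.5174,103.0979) → (16.5174,126.3872) (closed)

[2] `<polygon>` regular polygon, #0000ff→cut S763 F1473: (25.4571,92.0030) → (28.0128,84.4765) → (23.7218,77.7855) → (15.8152,76.9687) → (10.2469,82.6410) → (11.2099,90.5311) → (17.9791,94.6976) → (25.4571,92.0030) (closed)

[3] `<circle>` circle, #0000ff→cut S763 F1473: (105.4676,118.6524) → (94.1136,146.0633) → (66.7027,157.4173) → (39.2918,146.0633) → (27.9378,118.6524) → (39.2918,91.2415) → (66.7027,79.8875) → (94.1136,91.2415) → (105.4676,118.6524) (closed)

[4] `<path>` cubic bezier, #0000ff→cut S763 F1473: (108.1891,38.3246) → (89.9433,52.2139) → (59.0931,86.2693) → (30.0520,121.0209) → (17.2331,136.9986)

[5] `<circle>` circle, #0000ff→cut S763 F1473: (176.8064,81.7336) → (166.9615,105.5013) → (143.1938,115.3462) → (119.4261,105.5013) → (109.5812,81.7336) → (119.4261,57.9659) → (143.1938,48.1210) → (166.9615,57.9659) → (176.8064,81.7336) (closed)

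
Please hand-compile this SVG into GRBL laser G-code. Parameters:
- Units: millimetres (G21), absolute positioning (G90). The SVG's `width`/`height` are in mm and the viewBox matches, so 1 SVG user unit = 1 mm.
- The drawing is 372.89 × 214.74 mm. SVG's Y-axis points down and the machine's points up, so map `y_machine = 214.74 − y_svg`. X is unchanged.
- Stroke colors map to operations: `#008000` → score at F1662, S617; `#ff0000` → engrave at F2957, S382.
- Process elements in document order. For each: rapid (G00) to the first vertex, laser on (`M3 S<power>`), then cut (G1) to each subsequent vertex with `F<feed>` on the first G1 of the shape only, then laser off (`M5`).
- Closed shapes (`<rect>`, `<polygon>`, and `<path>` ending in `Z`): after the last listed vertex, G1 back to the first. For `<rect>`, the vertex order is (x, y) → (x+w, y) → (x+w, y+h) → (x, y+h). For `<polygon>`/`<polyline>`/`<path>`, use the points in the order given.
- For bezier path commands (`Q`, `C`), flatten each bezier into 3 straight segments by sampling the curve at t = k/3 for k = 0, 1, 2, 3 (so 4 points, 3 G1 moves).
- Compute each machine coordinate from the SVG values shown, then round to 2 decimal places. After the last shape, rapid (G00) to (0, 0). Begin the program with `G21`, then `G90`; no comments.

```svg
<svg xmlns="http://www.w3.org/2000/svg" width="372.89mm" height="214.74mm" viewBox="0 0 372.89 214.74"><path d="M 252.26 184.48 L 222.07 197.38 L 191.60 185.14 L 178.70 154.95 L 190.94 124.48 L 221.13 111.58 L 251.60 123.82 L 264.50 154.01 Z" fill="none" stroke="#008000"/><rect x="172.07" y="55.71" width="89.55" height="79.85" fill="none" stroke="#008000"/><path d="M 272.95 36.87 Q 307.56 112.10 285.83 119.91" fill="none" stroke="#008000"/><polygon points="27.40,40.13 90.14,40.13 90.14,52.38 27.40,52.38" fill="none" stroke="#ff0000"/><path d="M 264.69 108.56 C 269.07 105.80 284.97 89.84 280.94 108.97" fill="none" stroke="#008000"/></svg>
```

G21
G90
G00 X252.26 Y30.26
M3 S617
G1 X222.07 Y17.36 F1662
G1 X191.60 Y29.60
G1 X178.70 Y59.79
G1 X190.94 Y90.26
G1 X221.13 Y103.16
G1 X251.60 Y90.92
G1 X264.50 Y60.73
G1 X252.26 Y30.26
M5
G00 X172.07 Y159.03
M3 S617
G1 X261.62 Y159.03 F1662
G1 X261.62 Y79.18
G1 X172.07 Y79.18
G1 X172.07 Y159.03
M5
G00 X272.95 Y177.87
M3 S617
G1 X289.76 Y135.21 F1662
G1 X294.06 Y107.53
G1 X285.83 Y94.83
M5
G00 X27.40 Y174.61
M3 S382
G1 X90.14 Y174.61 F2957
G1 X90.14 Y162.36
G1 X27.40 Y162.36
G1 X27.40 Y174.61
M5
G00 X264.69 Y106.18
M3 S617
G1 X271.75 Y111.55 F1662
G1 X279.49 Y114.99
G1 X280.94 Y105.77
M5
G00 X0.00 Y0.00

1 u = 1 mm; y_m = 214.74 − y.

[1] `<path>` regular polygon, #008000→score S617 F1662: (252.26,30.26) → (222.07,17.36) → (191.60,29.60) → (178.70,59.79) → (190.94,90.26) → (221.13,103.16) → (251.60,90.92) → (264.50,60.73) → (252.26,30.26) (closed)

[2] `<rect>` rectangle, #008000→score S617 F1662: (172.07,159.03) → (261.62,159.03) → (261.62,79.18) → (172.07,79.18) → (172.07,159.03) (closed)

[3] `<path>` quadratic bezier, #008000→score S617 F1662: (272.95,177.87) → (289.76,135.21) → (294.06,107.53) → (285.83,94.83)

[4] `<polygon>` rectangle, #ff0000→engrave S382 F2957: (27.40,174.61) → (90.14,174.61) → (90.14,162.36) → (27.40,162.36) → (27.40,174.61) (closed)

[5] `<path>` cubic bezier, #008000→score S617 F1662: (264.69,106.18) → (271.75,111.55) → (279.49,114.99) → (280.94,105.77)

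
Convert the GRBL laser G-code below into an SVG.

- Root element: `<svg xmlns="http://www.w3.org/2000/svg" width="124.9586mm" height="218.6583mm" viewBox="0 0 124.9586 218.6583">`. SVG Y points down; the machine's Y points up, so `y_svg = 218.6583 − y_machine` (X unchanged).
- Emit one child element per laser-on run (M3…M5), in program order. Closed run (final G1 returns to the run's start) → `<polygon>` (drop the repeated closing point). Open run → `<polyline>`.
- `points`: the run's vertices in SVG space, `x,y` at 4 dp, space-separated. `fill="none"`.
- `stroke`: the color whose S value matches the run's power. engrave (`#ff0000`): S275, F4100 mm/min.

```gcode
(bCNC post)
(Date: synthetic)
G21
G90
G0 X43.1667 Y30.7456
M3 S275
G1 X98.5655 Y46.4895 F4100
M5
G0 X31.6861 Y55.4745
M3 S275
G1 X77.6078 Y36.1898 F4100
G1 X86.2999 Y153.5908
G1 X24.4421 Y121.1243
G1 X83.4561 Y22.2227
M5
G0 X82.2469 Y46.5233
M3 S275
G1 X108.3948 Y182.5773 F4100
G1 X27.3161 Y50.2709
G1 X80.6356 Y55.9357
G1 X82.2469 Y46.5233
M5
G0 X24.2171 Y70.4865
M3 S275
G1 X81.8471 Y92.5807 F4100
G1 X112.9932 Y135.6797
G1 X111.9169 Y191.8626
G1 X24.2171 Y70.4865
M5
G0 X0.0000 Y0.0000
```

y_svg = 218.6583 − y_m. Every run uses S275, so all elements get stroke `#ff0000` (engrave).

[1] open run; points: 43.1667,187.9127 98.5655,172.1688

[2] open run; points: 31.6861,163.1838 77.6078,182.4685 86.2999,65.0675 24.4421,97.5340 83.4561,196.4356

[3] closed run; points: 82.2469,172.1350 108.3948,36.0810 27.3161,168.3874 80.6356,162.7226

[4] closed run; points: 24.2171,148.1718 81.8471,126.0776 112.9932,82.9786 111.9169,26.7957

<svg xmlns="http://www.w3.org/2000/svg" width="124.9586mm" height="218.6583mm" viewBox="0 0 124.9586 218.6583">
  <polyline points="43.1667,187.9127 98.5655,172.1688" fill="none" stroke="#ff0000"/>
  <polyline points="31.6861,163.1838 77.6078,182.4685 86.2999,65.0675 24.4421,97.5340 83.4561,196.4356" fill="none" stroke="#ff0000"/>
  <polygon points="82.2469,172.1350 108.3948,36.0810 27.3161,168.3874 80.6356,162.7226" fill="none" stroke="#ff0000"/>
  <polygon points="24.2171,148.1718 81.8471,126.0776 112.9932,82.9786 111.9169,26.7957" fill="none" stroke="#ff0000"/>
</svg>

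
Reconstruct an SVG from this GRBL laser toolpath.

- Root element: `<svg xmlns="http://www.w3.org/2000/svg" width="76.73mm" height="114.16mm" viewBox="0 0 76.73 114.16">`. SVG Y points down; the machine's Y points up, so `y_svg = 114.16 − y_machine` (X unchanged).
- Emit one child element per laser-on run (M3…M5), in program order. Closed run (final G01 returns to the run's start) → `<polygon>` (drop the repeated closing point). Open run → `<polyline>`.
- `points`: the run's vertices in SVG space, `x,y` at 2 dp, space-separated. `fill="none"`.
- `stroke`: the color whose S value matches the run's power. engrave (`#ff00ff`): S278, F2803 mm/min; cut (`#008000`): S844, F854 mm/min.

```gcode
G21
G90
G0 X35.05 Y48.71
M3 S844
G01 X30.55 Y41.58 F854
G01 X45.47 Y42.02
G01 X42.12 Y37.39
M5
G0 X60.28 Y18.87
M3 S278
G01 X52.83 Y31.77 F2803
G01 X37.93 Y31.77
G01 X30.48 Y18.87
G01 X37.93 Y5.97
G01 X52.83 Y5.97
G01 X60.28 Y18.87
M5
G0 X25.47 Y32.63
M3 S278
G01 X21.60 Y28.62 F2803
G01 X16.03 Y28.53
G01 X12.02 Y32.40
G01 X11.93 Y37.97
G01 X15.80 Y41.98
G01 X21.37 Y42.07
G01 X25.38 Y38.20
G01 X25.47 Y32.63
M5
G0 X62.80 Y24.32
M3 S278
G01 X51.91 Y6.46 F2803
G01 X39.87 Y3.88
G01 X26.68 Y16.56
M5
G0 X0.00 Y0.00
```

Machine Y-up, SVG Y-down with viewBox height 114.16, so y_svg = 114.16 − y_machine; X carries over.

Run 1: power S844 maps to stroke `#008000` (cut). The run is open, so emit a `<polyline>` with points (Y-flipped): 35.05,65.45 30.55,72.58 45.47,72.14 42.12,76.77.

Run 2: S278 ⇒ engrave layer `#ff00ff`. The run returns to its start, so emit a `<polygon>` with points (Y-flipped): 60.28,95.29 52.83,82.39 37.93,82.39 30.48,95.29 37.93,108.19 52.83,108.19.

Run 3: power S278 maps to stroke `#ff00ff` (engrave). The run returns to its start, so emit a `<polygon>` with points (Y-flipped): 25.47,81.53 21.60,85.54 16.03,85.63 12.02,81.76 11.93,76.19 15.80,72.18 21.37,72.09 25.38,75.96.

Run 4: S278 ⇒ engrave layer `#ff00ff`. The run is open, so emit a `<polyline>` with points (Y-flipped): 62.80,89.84 51.91,107.70 39.87,110.28 26.68,97.60.

<svg xmlns="http://www.w3.org/2000/svg" width="76.73mm" height="114.16mm" viewBox="0 0 76.73 114.16">
  <polyline points="35.05,65.45 30.55,72.58 45.47,72.14 42.12,76.77" fill="none" stroke="#008000"/>
  <polygon points="60.28,95.29 52.83,82.39 37.93,82.39 30.48,95.29 37.93,108.19 52.83,108.19" fill="none" stroke="#ff00ff"/>
  <polygon points="25.47,81.53 21.60,85.54 16.03,85.63 12.02,81.76 11.93,76.19 15.80,72.18 21.37,72.09 25.38,75.96" fill="none" stroke="#ff00ff"/>
  <polyline points="62.80,89.84 51.91,107.70 39.87,110.28 26.68,97.60" fill="none" stroke="#ff00ff"/>
</svg>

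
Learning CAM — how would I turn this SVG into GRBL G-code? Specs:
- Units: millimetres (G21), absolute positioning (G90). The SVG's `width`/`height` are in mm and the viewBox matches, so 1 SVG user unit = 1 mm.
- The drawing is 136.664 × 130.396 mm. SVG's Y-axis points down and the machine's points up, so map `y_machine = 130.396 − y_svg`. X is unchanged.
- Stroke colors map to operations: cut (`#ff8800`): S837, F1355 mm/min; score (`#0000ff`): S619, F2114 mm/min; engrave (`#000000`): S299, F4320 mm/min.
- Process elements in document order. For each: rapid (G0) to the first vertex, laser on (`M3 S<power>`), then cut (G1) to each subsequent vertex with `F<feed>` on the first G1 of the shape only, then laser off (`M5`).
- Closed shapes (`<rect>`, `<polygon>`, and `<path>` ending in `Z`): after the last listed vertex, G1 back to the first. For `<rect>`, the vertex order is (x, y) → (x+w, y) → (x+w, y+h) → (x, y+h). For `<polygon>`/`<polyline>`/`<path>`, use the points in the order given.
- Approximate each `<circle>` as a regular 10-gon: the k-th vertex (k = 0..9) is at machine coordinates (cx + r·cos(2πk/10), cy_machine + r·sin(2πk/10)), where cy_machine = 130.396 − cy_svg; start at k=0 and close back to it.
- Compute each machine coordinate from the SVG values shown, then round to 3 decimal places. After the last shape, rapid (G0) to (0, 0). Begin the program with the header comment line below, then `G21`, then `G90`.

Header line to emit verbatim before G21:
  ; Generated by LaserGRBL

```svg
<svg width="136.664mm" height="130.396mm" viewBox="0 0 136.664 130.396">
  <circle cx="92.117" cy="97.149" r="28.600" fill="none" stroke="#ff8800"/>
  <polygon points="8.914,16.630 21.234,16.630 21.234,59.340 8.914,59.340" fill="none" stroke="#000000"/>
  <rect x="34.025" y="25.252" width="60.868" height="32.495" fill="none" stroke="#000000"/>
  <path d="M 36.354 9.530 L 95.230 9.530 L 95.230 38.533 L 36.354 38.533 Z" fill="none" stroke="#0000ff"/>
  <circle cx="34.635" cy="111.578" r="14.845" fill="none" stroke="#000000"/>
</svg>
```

Since the viewBox matches the mm dimensions, user units are millimetres directly. The only transform is the Y-flip y_m = 130.396 − y_svg.

Shape 1 is a circle drawn with `<circle>`. Its stroke #ff8800 means cut at S837, F1355. After flipping Y the toolpath is (120.717,33.247) → (115.255,50.058) → (100.955,60.447) → (83.279,60.447) → (68.979,50.058) → (63.517,33.247) → (68.979,16.436) → (83.279,6.047) → (100.955,6.047) → (115.255,16.436) → (120.717,33.247), returning to the start.

Shape 2 is a rectangle drawn with `<polygon>`. Its stroke #000000 means engrave at S299, F4320. After flipping Y the toolpath is (8.914,113.766) → (21.234,113.766) → (21.234,71.056) → (8.914,71.056) → (8.914,113.766), returning to the start.

Shape 3 is a rectangle drawn with `<rect>`. Its stroke #000000 means engrave at S299, F4320. After flipping Y the toolpath is (34.025,105.144) → (94.893,105.144) → (94.893,72.649) → (34.025,72.649) → (34.025,105.144), returning to the start.

Shape 4 is a rectangle drawn with `<path>`. Its stroke #0000ff means score at S619, F2114. After flipping Y the toolpath is (36.354,120.866) → (95.230,120.866) → (95.230,91.863) → (36.354,91.863) → (36.354,120.866), returning to the start.

Shape 5 is a circle drawn with `<circle>`. Its stroke #000000 means engrave at S299, F4320. After flipping Y the toolpath is (49.480,18.818) → (46.645,27.544) → (39.222,32.936) → (30.048,32.936) → (22.625,27.544) → (19.790,18.818) → (22.625,10.092) → (30.048,4.700) → (39.222,4.700) → (46.645,10.092) → (49.480,18.818), returning to the start.

; Generated by LaserGRBL
G21
G90
G0 X120.717 Y33.247
M3 S837
G1 X115.255 Y50.058 F1355
G1 X100.955 Y60.447
G1 X83.279 Y60.447
G1 X68.979 Y50.058
G1 X63.517 Y33.247
G1 X68.979 Y16.436
G1 X83.279 Y6.047
G1 X100.955 Y6.047
G1 X115.255 Y16.436
G1 X120.717 Y33.247
M5
G0 X8.914 Y113.766
M3 S299
G1 X21.234 Y113.766 F4320
G1 X21.234 Y71.056
G1 X8.914 Y71.056
G1 X8.914 Y113.766
M5
G0 X34.025 Y105.144
M3 S299
G1 X94.893 Y105.144 F4320
G1 X94.893 Y72.649
G1 X34.025 Y72.649
G1 X34.025 Y105.144
M5
G0 X36.354 Y120.866
M3 S619
G1 X95.230 Y120.866 F2114
G1 X95.230 Y91.863
G1 X36.354 Y91.863
G1 X36.354 Y120.866
M5
G0 X49.480 Y18.818
M3 S299
G1 X46.645 Y27.544 F4320
G1 X39.222 Y32.936
G1 X30.048 Y32.936
G1 X22.625 Y27.544
G1 X19.790 Y18.818
G1 X22.625 Y10.092
G1 X30.048 Y4.700
G1 X39.222 Y4.700
G1 X46.645 Y10.092
G1 X49.480 Y18.818
M5
G0 X0.000 Y0.000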